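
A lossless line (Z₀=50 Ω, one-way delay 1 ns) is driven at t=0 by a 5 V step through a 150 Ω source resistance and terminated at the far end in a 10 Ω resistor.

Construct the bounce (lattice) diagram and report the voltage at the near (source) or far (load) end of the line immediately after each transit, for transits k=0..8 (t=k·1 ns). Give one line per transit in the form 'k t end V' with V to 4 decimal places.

Γ_L=-0.666667, Γ_S=0.500000; launch V₁=5·50/200=1.250000
k=0 src: V=1.2500
k=1 load: inc=1.250000, refl=1.250000·-0.666667=-0.8333; V=0.000000+1.250000+-0.833333=0.4167
k=2 src: inc=-0.833333, refl=-0.833333·0.500000=-0.4167; V=1.250000+-0.833333+-0.416667=0.0000
k=3 load: inc=-0.416667, refl=-0.416667·-0.666667=0.2778; V=0.416667+-0.416667+0.277778=0.2778
k=4 src: inc=0.277778, refl=0.277778·0.500000=0.1389; V=0.000000+0.277778+0.138889=0.4167
k=5 load: inc=0.138889, refl=0.138889·-0.666667=-0.0926; V=0.277778+0.138889+-0.092593=0.3241
k=6 src: inc=-0.092593, refl=-0.092593·0.500000=-0.0463; V=0.416667+-0.092593+-0.046296=0.2778
k=7 load: inc=-0.046296, refl=-0.046296·-0.666667=0.0309; V=0.324074+-0.046296+0.030864=0.3086
k=8 src: inc=0.030864, refl=0.030864·0.500000=0.0154; V=0.277778+0.030864+0.015432=0.3241

0 0 source 1.2500
1 1 load 0.4167
2 2 source 0.0000
3 3 load 0.2778
4 4 source 0.4167
5 5 load 0.3241
6 6 source 0.2778
7 7 load 0.3086
8 8 source 0.3241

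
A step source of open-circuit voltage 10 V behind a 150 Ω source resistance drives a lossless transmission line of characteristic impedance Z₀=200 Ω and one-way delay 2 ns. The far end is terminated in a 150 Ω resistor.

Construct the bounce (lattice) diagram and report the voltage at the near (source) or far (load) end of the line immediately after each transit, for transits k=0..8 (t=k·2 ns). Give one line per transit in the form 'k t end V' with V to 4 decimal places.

0 0 source 5.7143
1 2 load 4.8980
2 4 source 5.0146
3 6 load 4.9979
4 8 source 5.0003
5 10 load 5.0000
6 12 source 5.0000
7 14 load 5.0000
8 16 source 5.0000

Γ_L=-0.142857, Γ_S=-0.142857; launch V₁=10·200/350=5.714286
k=0 src: V=5.7143
k=1 load: inc=5.714286, refl=5.714286·-0.142857=-0.8163; V=0.000000+5.714286+-0.816327=4.8980
k=2 src: inc=-0.816327, refl=-0.816327·-0.142857=0.1166; V=5.714286+-0.816327+0.116618=5.0146
k=3 load: inc=0.116618, refl=0.116618·-0.142857=-0.0167; V=4.897959+0.116618+-0.016660=4.9979
k=4 src: inc=-0.016660, refl=-0.016660·-0.142857=0.0024; V=5.014577+-0.016660+0.002380=5.0003
k=5 load: inc=0.002380, refl=0.002380·-0.142857=-0.0003; V=4.997918+0.002380+-0.000340=5.0000
k=6 src: inc=-0.000340, refl=-0.000340·-0.142857=0.0000; V=5.000297+-0.000340+0.000049=5.0000
k=7 load: inc=0.000049, refl=0.000049·-0.142857=-0.0000; V=4.999958+0.000049+-0.000007=5.0000
k=8 src: inc=-0.000007, refl=-0.000007·-0.142857=0.0000; V=5.000006+-0.000007+0.000001=5.0000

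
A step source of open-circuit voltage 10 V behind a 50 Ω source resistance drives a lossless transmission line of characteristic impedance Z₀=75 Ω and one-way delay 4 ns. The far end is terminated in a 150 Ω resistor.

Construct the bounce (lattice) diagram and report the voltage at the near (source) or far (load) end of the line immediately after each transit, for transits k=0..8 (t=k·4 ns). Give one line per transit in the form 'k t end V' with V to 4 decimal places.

0 0 source 6.0000
1 4 load 8.0000
2 8 source 7.6000
3 12 load 7.4667
4 16 source 7.4933
5 20 load 7.5022
6 24 source 7.5004
7 28 load 7.4999
8 32 source 7.5000

Γ_L=0.333333, Γ_S=-0.200000; launch V₁=10·75/125=6.000000
k=0 src: V=6.0000
k=1 load: inc=6.000000, refl=6.000000·0.333333=2.0000; V=0.000000+6.000000+2.000000=8.0000
k=2 src: inc=2.000000, refl=2.000000·-0.200000=-0.4000; V=6.000000+2.000000+-0.400000=7.6000
k=3 load: inc=-0.400000, refl=-0.400000·0.333333=-0.1333; V=8.000000+-0.400000+-0.133333=7.4667
k=4 src: inc=-0.133333, refl=-0.133333·-0.200000=0.0267; V=7.600000+-0.133333+0.026667=7.4933
k=5 load: inc=0.026667, refl=0.026667·0.333333=0.0089; V=7.466667+0.026667+0.008889=7.5022
k=6 src: inc=0.008889, refl=0.008889·-0.200000=-0.0018; V=7.493333+0.008889+-0.001778=7.5004
k=7 load: inc=-0.001778, refl=-0.001778·0.333333=-0.0006; V=7.502222+-0.001778+-0.000593=7.4999
k=8 src: inc=-0.000593, refl=-0.000593·-0.200000=0.0001; V=7.500444+-0.000593+0.000119=7.5000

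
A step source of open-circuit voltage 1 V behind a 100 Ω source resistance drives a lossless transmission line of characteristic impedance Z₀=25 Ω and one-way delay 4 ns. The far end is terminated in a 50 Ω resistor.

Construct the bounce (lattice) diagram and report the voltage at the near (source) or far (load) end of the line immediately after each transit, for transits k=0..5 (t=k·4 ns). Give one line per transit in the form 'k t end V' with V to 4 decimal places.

Γ_L=0.333333, Γ_S=0.600000; launch V₁=1·25/125=0.200000
k=0 src: V=0.2000
k=1 load: inc=0.200000, refl=0.200000·0.333333=0.0667; V=0.000000+0.200000+0.066667=0.2667
k=2 src: inc=0.066667, refl=0.066667·0.600000=0.0400; V=0.200000+0.066667+0.040000=0.3067
k=3 load: inc=0.040000, refl=0.040000·0.333333=0.0133; V=0.266667+0.040000+0.013333=0.3200
k=4 src: inc=0.013333, refl=0.013333·0.600000=0.0080; V=0.306667+0.013333+0.008000=0.3280
k=5 load: inc=0.008000, refl=0.008000·0.333333=0.0027; V=0.320000+0.008000+0.002667=0.3307

0 0 source 0.2000
1 4 load 0.2667
2 8 source 0.3067
3 12 load 0.3200
4 16 source 0.3280
5 20 load 0.3307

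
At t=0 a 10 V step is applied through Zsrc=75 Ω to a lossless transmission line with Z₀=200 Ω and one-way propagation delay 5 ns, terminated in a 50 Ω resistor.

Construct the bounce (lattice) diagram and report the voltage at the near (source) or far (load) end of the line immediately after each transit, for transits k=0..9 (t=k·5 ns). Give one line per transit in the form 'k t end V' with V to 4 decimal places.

Γ_L=-0.600000, Γ_S=-0.454545; launch V₁=10·200/275=7.272727
k=0 src: V=7.2727
k=1 load: inc=7.272727, refl=7.272727·-0.600000=-4.3636; V=0.000000+7.272727+-4.363636=2.9091
k=2 src: inc=-4.363636, refl=-4.363636·-0.454545=1.9835; V=7.272727+-4.363636+1.983471=4.8926
k=3 load: inc=1.983471, refl=1.983471·-0.600000=-1.1901; V=2.909091+1.983471+-1.190083=3.7025
k=4 src: inc=-1.190083, refl=-1.190083·-0.454545=0.5409; V=4.892562+-1.190083+0.540947=4.2434
k=5 load: inc=0.540947, refl=0.540947·-0.600000=-0.3246; V=3.702479+0.540947+-0.324568=3.9189
k=6 src: inc=-0.324568, refl=-0.324568·-0.454545=0.1475; V=4.243426+-0.324568+0.147531=4.0664
k=7 load: inc=0.147531, refl=0.147531·-0.600000=-0.0885; V=3.918858+0.147531+-0.088519=3.9779
k=8 src: inc=-0.088519, refl=-0.088519·-0.454545=0.0402; V=4.066389+-0.088519+0.040236=4.0181
k=9 load: inc=0.040236, refl=0.040236·-0.600000=-0.0241; V=3.977870+0.040236+-0.024141=3.9940

0 0 source 7.2727
1 5 load 2.9091
2 10 source 4.8926
3 15 load 3.7025
4 20 source 4.2434
5 25 load 3.9189
6 30 source 4.0664
7 35 load 3.9779
8 40 source 4.0181
9 45 load 3.9940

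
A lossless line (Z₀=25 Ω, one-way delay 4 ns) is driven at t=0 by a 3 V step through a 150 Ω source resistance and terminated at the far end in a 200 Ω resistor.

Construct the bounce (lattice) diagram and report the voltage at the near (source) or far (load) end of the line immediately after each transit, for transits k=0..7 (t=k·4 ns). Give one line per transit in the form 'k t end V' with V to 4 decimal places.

0 0 source 0.4286
1 4 load 0.7619
2 8 source 1.0000
3 12 load 1.1852
4 16 source 1.3175
5 20 load 1.4203
6 24 source 1.4938
7 28 load 1.5510

Γ_L=0.777778, Γ_S=0.714286; launch V₁=3·25/175=0.428571
k=0 src: V=0.4286
k=1 load: inc=0.428571, refl=0.428571·0.777778=0.3333; V=0.000000+0.428571+0.333333=0.7619
k=2 src: inc=0.333333, refl=0.333333·0.714286=0.2381; V=0.428571+0.333333+0.238095=1.0000
k=3 load: inc=0.238095, refl=0.238095·0.777778=0.1852; V=0.761905+0.238095+0.185185=1.1852
k=4 src: inc=0.185185, refl=0.185185·0.714286=0.1323; V=1.000000+0.185185+0.132275=1.3175
k=5 load: inc=0.132275, refl=0.132275·0.777778=0.1029; V=1.185185+0.132275+0.102881=1.4203
k=6 src: inc=0.102881, refl=0.102881·0.714286=0.0735; V=1.317460+0.102881+0.073486=1.4938
k=7 load: inc=0.073486, refl=0.073486·0.777778=0.0572; V=1.420341+0.073486+0.057156=1.5510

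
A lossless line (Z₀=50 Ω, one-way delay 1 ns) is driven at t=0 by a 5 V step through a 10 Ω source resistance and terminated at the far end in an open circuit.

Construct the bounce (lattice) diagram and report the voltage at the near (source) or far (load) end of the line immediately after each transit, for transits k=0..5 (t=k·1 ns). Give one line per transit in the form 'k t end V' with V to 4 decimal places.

Γ_L=1.000000, Γ_S=-0.666667; launch V₁=5·50/60=4.166667
k=0 src: V=4.1667
k=1 load: inc=4.166667, refl=4.166667·1.000000=4.1667; V=0.000000+4.166667+4.166667=8.3333
k=2 src: inc=4.166667, refl=4.166667·-0.666667=-2.7778; V=4.166667+4.166667+-2.777778=5.5556
k=3 load: inc=-2.777778, refl=-2.777778·1.000000=-2.7778; V=8.333333+-2.777778+-2.777778=2.7778
k=4 src: inc=-2.777778, refl=-2.777778·-0.666667=1.8519; V=5.555556+-2.777778+1.851852=4.6296
k=5 load: inc=1.851852, refl=1.851852·1.000000=1.8519; V=2.777778+1.851852+1.851852=6.4815

0 0 source 4.1667
1 1 load 8.3333
2 2 source 5.5556
3 3 load 2.7778
4 4 source 4.6296
5 5 load 6.4815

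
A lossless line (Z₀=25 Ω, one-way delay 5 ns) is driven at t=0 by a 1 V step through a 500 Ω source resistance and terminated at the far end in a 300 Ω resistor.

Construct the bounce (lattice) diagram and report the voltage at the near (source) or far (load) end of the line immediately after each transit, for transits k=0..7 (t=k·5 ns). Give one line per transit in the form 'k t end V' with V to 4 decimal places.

Γ_L=0.846154, Γ_S=0.904762; launch V₁=1·25/525=0.047619
k=0 src: V=0.0476
k=1 load: inc=0.047619, refl=0.047619·0.846154=0.0403; V=0.000000+0.047619+0.040293=0.0879
k=2 src: inc=0.040293, refl=0.040293·0.904762=0.0365; V=0.047619+0.040293+0.036456=0.1244
k=3 load: inc=0.036456, refl=0.036456·0.846154=0.0308; V=0.087912+0.036456+0.030847=0.1552
k=4 src: inc=0.030847, refl=0.030847·0.904762=0.0279; V=0.124368+0.030847+0.027909=0.1831
k=5 load: inc=0.027909, refl=0.027909·0.846154=0.0236; V=0.155215+0.027909+0.023616=0.2067
k=6 src: inc=0.023616, refl=0.023616·0.904762=0.0214; V=0.183124+0.023616+0.021366=0.2281
k=7 load: inc=0.021366, refl=0.021366·0.846154=0.0181; V=0.206739+0.021366+0.018079=0.2462

0 0 source 0.0476
1 5 load 0.0879
2 10 source 0.1244
3 15 load 0.1552
4 20 source 0.1831
5 25 load 0.2067
6 30 source 0.2281
7 35 load 0.2462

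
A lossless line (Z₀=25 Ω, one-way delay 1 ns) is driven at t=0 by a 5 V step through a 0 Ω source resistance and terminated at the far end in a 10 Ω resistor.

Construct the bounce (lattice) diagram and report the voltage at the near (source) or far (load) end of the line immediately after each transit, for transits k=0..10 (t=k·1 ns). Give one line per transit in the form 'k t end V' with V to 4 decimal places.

0 0 source 5.0000
1 1 load 2.8571
2 2 source 5.0000
3 3 load 4.0816
4 4 source 5.0000
5 5 load 4.6064
6 6 source 5.0000
7 7 load 4.8313
8 8 source 5.0000
9 9 load 4.9277
10 10 source 5.0000

Γ_L=-0.428571, Γ_S=-1.000000; launch V₁=5·25/25=5.000000
k=0 src: V=5.0000
k=1 load: inc=5.000000, refl=5.000000·-0.428571=-2.1429; V=0.000000+5.000000+-2.142857=2.8571
k=2 src: inc=-2.142857, refl=-2.142857·-1.000000=2.1429; V=5.000000+-2.142857+2.142857=5.0000
k=3 load: inc=2.142857, refl=2.142857·-0.428571=-0.9184; V=2.857143+2.142857+-0.918367=4.0816
k=4 src: inc=-0.918367, refl=-0.918367·-1.000000=0.9184; V=5.000000+-0.918367+0.918367=5.0000
k=5 load: inc=0.918367, refl=0.918367·-0.428571=-0.3936; V=4.081633+0.918367+-0.393586=4.6064
k=6 src: inc=-0.393586, refl=-0.393586·-1.000000=0.3936; V=5.000000+-0.393586+0.393586=5.0000
k=7 load: inc=0.393586, refl=0.393586·-0.428571=-0.1687; V=4.606414+0.393586+-0.168680=4.8313
k=8 src: inc=-0.168680, refl=-0.168680·-1.000000=0.1687; V=5.000000+-0.168680+0.168680=5.0000
k=9 load: inc=0.168680, refl=0.168680·-0.428571=-0.0723; V=4.831320+0.168680+-0.072291=4.9277
k=10 src: inc=-0.072291, refl=-0.072291·-1.000000=0.0723; V=5.000000+-0.072291+0.072291=5.0000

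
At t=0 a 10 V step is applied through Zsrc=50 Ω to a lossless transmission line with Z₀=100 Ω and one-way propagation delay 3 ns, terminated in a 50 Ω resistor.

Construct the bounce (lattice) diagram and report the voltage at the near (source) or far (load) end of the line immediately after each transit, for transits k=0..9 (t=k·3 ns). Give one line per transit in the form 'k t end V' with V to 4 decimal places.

0 0 source 6.6667
1 3 load 4.4444
2 6 source 5.1852
3 9 load 4.9383
4 12 source 5.0206
5 15 load 4.9931
6 18 source 5.0023
7 21 load 4.9992
8 24 source 5.0003
9 27 load 4.9999

Γ_L=-0.333333, Γ_S=-0.333333; launch V₁=10·100/150=6.666667
k=0 src: V=6.6667
k=1 load: inc=6.666667, refl=6.666667·-0.333333=-2.2222; V=0.000000+6.666667+-2.222222=4.4444
k=2 src: inc=-2.222222, refl=-2.222222·-0.333333=0.7407; V=6.666667+-2.222222+0.740741=5.1852
k=3 load: inc=0.740741, refl=0.740741·-0.333333=-0.2469; V=4.444444+0.740741+-0.246914=4.9383
k=4 src: inc=-0.246914, refl=-0.246914·-0.333333=0.0823; V=5.185185+-0.246914+0.082305=5.0206
k=5 load: inc=0.082305, refl=0.082305·-0.333333=-0.0274; V=4.938272+0.082305+-0.027435=4.9931
k=6 src: inc=-0.027435, refl=-0.027435·-0.333333=0.0091; V=5.020576+-0.027435+0.009145=5.0023
k=7 load: inc=0.009145, refl=0.009145·-0.333333=-0.0030; V=4.993141+0.009145+-0.003048=4.9992
k=8 src: inc=-0.003048, refl=-0.003048·-0.333333=0.0010; V=5.002286+-0.003048+0.001016=5.0003
k=9 load: inc=0.001016, refl=0.001016·-0.333333=-0.0003; V=4.999238+0.001016+-0.000339=4.9999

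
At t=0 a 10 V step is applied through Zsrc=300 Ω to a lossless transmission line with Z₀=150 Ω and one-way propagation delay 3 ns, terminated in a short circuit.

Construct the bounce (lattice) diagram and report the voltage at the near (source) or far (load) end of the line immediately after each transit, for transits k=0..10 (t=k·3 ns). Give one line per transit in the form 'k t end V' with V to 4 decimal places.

Γ_L=-1.000000, Γ_S=0.333333; launch V₁=10·150/450=3.333333
k=0 src: V=3.3333
k=1 load: inc=3.333333, refl=3.333333·-1.000000=-3.3333; V=0.000000+3.333333+-3.333333=0.0000
k=2 src: inc=-3.333333, refl=-3.333333·0.333333=-1.1111; V=3.333333+-3.333333+-1.111111=-1.1111
k=3 load: inc=-1.111111, refl=-1.111111·-1.000000=1.1111; V=0.000000+-1.111111+1.111111=0.0000
k=4 src: inc=1.111111, refl=1.111111·0.333333=0.3704; V=-1.111111+1.111111+0.370370=0.3704
k=5 load: inc=0.370370, refl=0.370370·-1.000000=-0.3704; V=0.000000+0.370370+-0.370370=0.0000
k=6 src: inc=-0.370370, refl=-0.370370·0.333333=-0.1235; V=0.370370+-0.370370+-0.123457=-0.1235
k=7 load: inc=-0.123457, refl=-0.123457·-1.000000=0.1235; V=0.000000+-0.123457+0.123457=0.0000
k=8 src: inc=0.123457, refl=0.123457·0.333333=0.0412; V=-0.123457+0.123457+0.041152=0.0412
k=9 load: inc=0.041152, refl=0.041152·-1.000000=-0.0412; V=0.000000+0.041152+-0.041152=0.0000
k=10 src: inc=-0.041152, refl=-0.041152·0.333333=-0.0137; V=0.041152+-0.041152+-0.013717=-0.0137

0 0 source 3.3333
1 3 load 0.0000
2 6 source -1.1111
3 9 load 0.0000
4 12 source 0.3704
5 15 load 0.0000
6 18 source -0.1235
7 21 load 0.0000
8 24 source 0.0412
9 27 load 0.0000
10 30 source -0.0137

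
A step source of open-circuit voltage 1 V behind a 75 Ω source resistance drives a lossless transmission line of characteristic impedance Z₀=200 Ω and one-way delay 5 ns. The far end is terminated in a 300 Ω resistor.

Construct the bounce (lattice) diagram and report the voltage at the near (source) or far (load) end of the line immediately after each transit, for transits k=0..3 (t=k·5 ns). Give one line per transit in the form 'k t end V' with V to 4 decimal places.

Γ_L=0.200000, Γ_S=-0.454545; launch V₁=1·200/275=0.727273
k=0 src: V=0.7273
k=1 load: inc=0.727273, refl=0.727273·0.200000=0.1455; V=0.000000+0.727273+0.145455=0.8727
k=2 src: inc=0.145455, refl=0.145455·-0.454545=-0.0661; V=0.727273+0.145455+-0.066116=0.8066
k=3 load: inc=-0.066116, refl=-0.066116·0.200000=-0.0132; V=0.872727+-0.066116+-0.013223=0.7934

0 0 source 0.7273
1 5 load 0.8727
2 10 source 0.8066
3 15 load 0.7934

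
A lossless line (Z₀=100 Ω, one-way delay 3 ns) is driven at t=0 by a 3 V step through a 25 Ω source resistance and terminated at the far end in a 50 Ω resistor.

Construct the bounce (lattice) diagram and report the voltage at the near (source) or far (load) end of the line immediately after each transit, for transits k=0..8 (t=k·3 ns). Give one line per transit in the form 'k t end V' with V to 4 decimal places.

Γ_L=-0.333333, Γ_S=-0.600000; launch V₁=3·100/125=2.400000
k=0 src: V=2.4000
k=1 load: inc=2.400000, refl=2.400000·-0.333333=-0.8000; V=0.000000+2.400000+-0.800000=1.6000
k=2 src: inc=-0.800000, refl=-0.800000·-0.600000=0.4800; V=2.400000+-0.800000+0.480000=2.0800
k=3 load: inc=0.480000, refl=0.480000·-0.333333=-0.1600; V=1.600000+0.480000+-0.160000=1.9200
k=4 src: inc=-0.160000, refl=-0.160000·-0.600000=0.0960; V=2.080000+-0.160000+0.096000=2.0160
k=5 load: inc=0.096000, refl=0.096000·-0.333333=-0.0320; V=1.920000+0.096000+-0.032000=1.9840
k=6 src: inc=-0.032000, refl=-0.032000·-0.600000=0.0192; V=2.016000+-0.032000+0.019200=2.0032
k=7 load: inc=0.019200, refl=0.019200·-0.333333=-0.0064; V=1.984000+0.019200+-0.006400=1.9968
k=8 src: inc=-0.006400, refl=-0.006400·-0.600000=0.0038; V=2.003200+-0.006400+0.003840=2.0006

0 0 source 2.4000
1 3 load 1.6000
2 6 source 2.0800
3 9 load 1.9200
4 12 source 2.0160
5 15 load 1.9840
6 18 source 2.0032
7 21 load 1.9968
8 24 source 2.0006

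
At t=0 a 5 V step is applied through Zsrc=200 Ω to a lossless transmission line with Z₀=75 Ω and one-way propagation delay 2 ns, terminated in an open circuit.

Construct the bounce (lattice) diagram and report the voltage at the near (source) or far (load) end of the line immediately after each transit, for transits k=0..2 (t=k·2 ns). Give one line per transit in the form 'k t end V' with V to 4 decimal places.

Γ_L=1.000000, Γ_S=0.454545; launch V₁=5·75/275=1.363636
k=0 src: V=1.3636
k=1 load: inc=1.363636, refl=1.363636·1.000000=1.3636; V=0.000000+1.363636+1.363636=2.7273
k=2 src: inc=1.363636, refl=1.363636·0.454545=0.6198; V=1.363636+1.363636+0.619835=3.3471

0 0 source 1.3636
1 2 load 2.7273
2 4 source 3.3471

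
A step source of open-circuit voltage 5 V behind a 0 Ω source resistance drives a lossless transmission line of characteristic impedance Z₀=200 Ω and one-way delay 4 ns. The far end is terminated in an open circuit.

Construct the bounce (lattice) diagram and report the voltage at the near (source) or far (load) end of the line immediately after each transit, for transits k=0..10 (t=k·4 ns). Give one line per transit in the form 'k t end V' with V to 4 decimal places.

Γ_L=1.000000, Γ_S=-1.000000; launch V₁=5·200/200=5.000000
k=0 src: V=5.0000
k=1 load: inc=5.000000, refl=5.000000·1.000000=5.0000; V=0.000000+5.000000+5.000000=10.0000
k=2 src: inc=5.000000, refl=5.000000·-1.000000=-5.0000; V=5.000000+5.000000+-5.000000=5.0000
k=3 load: inc=-5.000000, refl=-5.000000·1.000000=-5.0000; V=10.000000+-5.000000+-5.000000=0.0000
k=4 src: inc=-5.000000, refl=-5.000000·-1.000000=5.0000; V=5.000000+-5.000000+5.000000=5.0000
k=5 load: inc=5.000000, refl=5.000000·1.000000=5.0000; V=0.000000+5.000000+5.000000=10.0000
k=6 src: inc=5.000000, refl=5.000000·-1.000000=-5.0000; V=5.000000+5.000000+-5.000000=5.0000
k=7 load: inc=-5.000000, refl=-5.000000·1.000000=-5.0000; V=10.000000+-5.000000+-5.000000=0.0000
k=8 src: inc=-5.000000, refl=-5.000000·-1.000000=5.0000; V=5.000000+-5.000000+5.000000=5.0000
k=9 load: inc=5.000000, refl=5.000000·1.000000=5.0000; V=0.000000+5.000000+5.000000=10.0000
k=10 src: inc=5.000000, refl=5.000000·-1.000000=-5.0000; V=5.000000+5.000000+-5.000000=5.0000

0 0 source 5.0000
1 4 load 10.0000
2 8 source 5.0000
3 12 load 0.0000
4 16 source 5.0000
5 20 load 10.0000
6 24 source 5.0000
7 28 load 0.0000
8 32 source 5.0000
9 36 load 10.0000
10 40 source 5.0000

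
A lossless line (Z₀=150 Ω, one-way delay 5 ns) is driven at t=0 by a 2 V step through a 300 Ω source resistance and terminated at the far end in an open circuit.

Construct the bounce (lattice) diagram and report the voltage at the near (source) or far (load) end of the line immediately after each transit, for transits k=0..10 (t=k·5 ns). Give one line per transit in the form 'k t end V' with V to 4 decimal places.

0 0 source 0.6667
1 5 load 1.3333
2 10 source 1.5556
3 15 load 1.7778
4 20 source 1.8519
5 25 load 1.9259
6 30 source 1.9506
7 35 load 1.9753
8 40 source 1.9835
9 45 load 1.9918
10 50 source 1.9945

Γ_L=1.000000, Γ_S=0.333333; launch V₁=2·150/450=0.666667
k=0 src: V=0.6667
k=1 load: inc=0.666667, refl=0.666667·1.000000=0.6667; V=0.000000+0.666667+0.666667=1.3333
k=2 src: inc=0.666667, refl=0.666667·0.333333=0.2222; V=0.666667+0.666667+0.222222=1.5556
k=3 load: inc=0.222222, refl=0.222222·1.000000=0.2222; V=1.333333+0.222222+0.222222=1.7778
k=4 src: inc=0.222222, refl=0.222222·0.333333=0.0741; V=1.555556+0.222222+0.074074=1.8519
k=5 load: inc=0.074074, refl=0.074074·1.000000=0.0741; V=1.777778+0.074074+0.074074=1.9259
k=6 src: inc=0.074074, refl=0.074074·0.333333=0.0247; V=1.851852+0.074074+0.024691=1.9506
k=7 load: inc=0.024691, refl=0.024691·1.000000=0.0247; V=1.925926+0.024691+0.024691=1.9753
k=8 src: inc=0.024691, refl=0.024691·0.333333=0.0082; V=1.950617+0.024691+0.008230=1.9835
k=9 load: inc=0.008230, refl=0.008230·1.000000=0.0082; V=1.975309+0.008230+0.008230=1.9918
k=10 src: inc=0.008230, refl=0.008230·0.333333=0.0027; V=1.983539+0.008230+0.002743=1.9945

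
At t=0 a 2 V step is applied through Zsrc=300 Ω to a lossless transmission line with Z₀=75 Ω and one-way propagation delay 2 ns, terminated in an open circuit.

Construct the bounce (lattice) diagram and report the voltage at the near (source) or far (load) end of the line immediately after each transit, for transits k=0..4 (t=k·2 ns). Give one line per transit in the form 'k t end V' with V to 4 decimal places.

Γ_L=1.000000, Γ_S=0.600000; launch V₁=2·75/375=0.400000
k=0 src: V=0.4000
k=1 load: inc=0.400000, refl=0.400000·1.000000=0.4000; V=0.000000+0.400000+0.400000=0.8000
k=2 src: inc=0.400000, refl=0.400000·0.600000=0.2400; V=0.400000+0.400000+0.240000=1.0400
k=3 load: inc=0.240000, refl=0.240000·1.000000=0.2400; V=0.800000+0.240000+0.240000=1.2800
k=4 src: inc=0.240000, refl=0.240000·0.600000=0.1440; V=1.040000+0.240000+0.144000=1.4240

0 0 source 0.4000
1 2 load 0.8000
2 4 source 1.0400
3 6 load 1.2800
4 8 source 1.4240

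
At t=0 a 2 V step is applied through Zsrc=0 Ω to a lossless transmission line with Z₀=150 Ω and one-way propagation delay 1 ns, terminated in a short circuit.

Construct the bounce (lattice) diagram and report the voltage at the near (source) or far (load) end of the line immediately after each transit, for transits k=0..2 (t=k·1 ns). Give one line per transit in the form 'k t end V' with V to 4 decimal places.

0 0 source 2.0000
1 1 load 0.0000
2 2 source 2.0000

Γ_L=-1.000000, Γ_S=-1.000000; launch V₁=2·150/150=2.000000
k=0 src: V=2.0000
k=1 load: inc=2.000000, refl=2.000000·-1.000000=-2.0000; V=0.000000+2.000000+-2.000000=0.0000
k=2 src: inc=-2.000000, refl=-2.000000·-1.000000=2.0000; V=2.000000+-2.000000+2.000000=2.0000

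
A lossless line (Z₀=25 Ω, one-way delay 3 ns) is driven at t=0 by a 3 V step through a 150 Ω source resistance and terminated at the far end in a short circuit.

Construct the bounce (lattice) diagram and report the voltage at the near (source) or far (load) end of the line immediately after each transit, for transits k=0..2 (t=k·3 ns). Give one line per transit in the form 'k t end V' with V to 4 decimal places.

Γ_L=-1.000000, Γ_S=0.714286; launch V₁=3·25/175=0.428571
k=0 src: V=0.4286
k=1 load: inc=0.428571, refl=0.428571·-1.000000=-0.4286; V=0.000000+0.428571+-0.428571=0.0000
k=2 src: inc=-0.428571, refl=-0.428571·0.714286=-0.3061; V=0.428571+-0.428571+-0.306122=-0.3061

0 0 source 0.4286
1 3 load 0.0000
2 6 source -0.3061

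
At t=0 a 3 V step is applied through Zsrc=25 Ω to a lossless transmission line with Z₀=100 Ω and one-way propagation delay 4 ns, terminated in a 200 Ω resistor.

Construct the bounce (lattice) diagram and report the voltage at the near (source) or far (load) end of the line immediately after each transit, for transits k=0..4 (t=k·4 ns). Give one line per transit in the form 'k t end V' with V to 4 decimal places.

Γ_L=0.333333, Γ_S=-0.600000; launch V₁=3·100/125=2.400000
k=0 src: V=2.4000
k=1 load: inc=2.400000, refl=2.400000·0.333333=0.8000; V=0.000000+2.400000+0.800000=3.2000
k=2 src: inc=0.800000, refl=0.800000·-0.600000=-0.4800; V=2.400000+0.800000+-0.480000=2.7200
k=3 load: inc=-0.480000, refl=-0.480000·0.333333=-0.1600; V=3.200000+-0.480000+-0.160000=2.5600
k=4 src: inc=-0.160000, refl=-0.160000·-0.600000=0.0960; V=2.720000+-0.160000+0.096000=2.6560

0 0 source 2.4000
1 4 load 3.2000
2 8 source 2.7200
3 12 load 2.5600
4 16 source 2.6560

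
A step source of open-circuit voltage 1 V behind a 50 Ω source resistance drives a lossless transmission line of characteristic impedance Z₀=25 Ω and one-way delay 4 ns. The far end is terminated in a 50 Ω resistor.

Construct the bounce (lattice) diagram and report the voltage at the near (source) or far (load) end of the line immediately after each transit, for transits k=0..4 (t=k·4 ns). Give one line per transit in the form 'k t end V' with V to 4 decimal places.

0 0 source 0.3333
1 4 load 0.4444
2 8 source 0.4815
3 12 load 0.4938
4 16 source 0.4979

Γ_L=0.333333, Γ_S=0.333333; launch V₁=1·25/75=0.333333
k=0 src: V=0.3333
k=1 load: inc=0.333333, refl=0.333333·0.333333=0.1111; V=0.000000+0.333333+0.111111=0.4444
k=2 src: inc=0.111111, refl=0.111111·0.333333=0.0370; V=0.333333+0.111111+0.037037=0.4815
k=3 load: inc=0.037037, refl=0.037037·0.333333=0.0123; V=0.444444+0.037037+0.012346=0.4938
k=4 src: inc=0.012346, refl=0.012346·0.333333=0.0041; V=0.481481+0.012346+0.004115=0.4979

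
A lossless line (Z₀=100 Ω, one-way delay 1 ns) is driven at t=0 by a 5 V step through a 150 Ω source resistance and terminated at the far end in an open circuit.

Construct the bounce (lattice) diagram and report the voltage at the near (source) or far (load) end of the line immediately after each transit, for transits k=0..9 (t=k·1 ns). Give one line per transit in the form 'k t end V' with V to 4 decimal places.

0 0 source 2.0000
1 1 load 4.0000
2 2 source 4.4000
3 3 load 4.8000
4 4 source 4.8800
5 5 load 4.9600
6 6 source 4.9760
7 7 load 4.9920
8 8 source 4.9952
9 9 load 4.9984

Γ_L=1.000000, Γ_S=0.200000; launch V₁=5·100/250=2.000000
k=0 src: V=2.0000
k=1 load: inc=2.000000, refl=2.000000·1.000000=2.0000; V=0.000000+2.000000+2.000000=4.0000
k=2 src: inc=2.000000, refl=2.000000·0.200000=0.4000; V=2.000000+2.000000+0.400000=4.4000
k=3 load: inc=0.400000, refl=0.400000·1.000000=0.4000; V=4.000000+0.400000+0.400000=4.8000
k=4 src: inc=0.400000, refl=0.400000·0.200000=0.0800; V=4.400000+0.400000+0.080000=4.8800
k=5 load: inc=0.080000, refl=0.080000·1.000000=0.0800; V=4.800000+0.080000+0.080000=4.9600
k=6 src: inc=0.080000, refl=0.080000·0.200000=0.0160; V=4.880000+0.080000+0.016000=4.9760
k=7 load: inc=0.016000, refl=0.016000·1.000000=0.0160; V=4.960000+0.016000+0.016000=4.9920
k=8 src: inc=0.016000, refl=0.016000·0.200000=0.0032; V=4.976000+0.016000+0.003200=4.9952
k=9 load: inc=0.003200, refl=0.003200·1.000000=0.0032; V=4.992000+0.003200+0.003200=4.9984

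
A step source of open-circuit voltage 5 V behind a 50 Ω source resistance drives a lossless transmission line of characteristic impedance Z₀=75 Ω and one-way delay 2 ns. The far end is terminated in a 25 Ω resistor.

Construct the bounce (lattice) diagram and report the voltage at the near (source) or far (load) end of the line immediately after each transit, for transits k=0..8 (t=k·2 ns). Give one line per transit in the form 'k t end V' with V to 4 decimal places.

Γ_L=-0.500000, Γ_S=-0.200000; launch V₁=5·75/125=3.000000
k=0 src: V=3.0000
k=1 load: inc=3.000000, refl=3.000000·-0.500000=-1.5000; V=0.000000+3.000000+-1.500000=1.5000
k=2 src: inc=-1.500000, refl=-1.500000·-0.200000=0.3000; V=3.000000+-1.500000+0.300000=1.8000
k=3 load: inc=0.300000, refl=0.300000·-0.500000=-0.1500; V=1.500000+0.300000+-0.150000=1.6500
k=4 src: inc=-0.150000, refl=-0.150000·-0.200000=0.0300; V=1.800000+-0.150000+0.030000=1.6800
k=5 load: inc=0.030000, refl=0.030000·-0.500000=-0.0150; V=1.650000+0.030000+-0.015000=1.6650
k=6 src: inc=-0.015000, refl=-0.015000·-0.200000=0.0030; V=1.680000+-0.015000+0.003000=1.6680
k=7 load: inc=0.003000, refl=0.003000·-0.500000=-0.0015; V=1.665000+0.003000+-0.001500=1.6665
k=8 src: inc=-0.001500, refl=-0.001500·-0.200000=0.0003; V=1.668000+-0.001500+0.000300=1.6668

0 0 source 3.0000
1 2 load 1.5000
2 4 source 1.8000
3 6 load 1.6500
4 8 source 1.6800
5 10 load 1.6650
6 12 source 1.6680
7 14 load 1.6665
8 16 source 1.6668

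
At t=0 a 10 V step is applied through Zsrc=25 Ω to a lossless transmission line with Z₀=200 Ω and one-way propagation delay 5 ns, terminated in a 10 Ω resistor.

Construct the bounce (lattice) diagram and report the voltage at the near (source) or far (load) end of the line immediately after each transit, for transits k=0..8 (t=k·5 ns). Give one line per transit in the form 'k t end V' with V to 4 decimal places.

0 0 source 8.8889
1 5 load 0.8466
2 10 source 7.1017
3 15 load 1.4423
4 20 source 5.8441
5 25 load 1.8615
6 30 source 4.9590
7 35 load 2.1565
8 40 source 4.3363

Γ_L=-0.904762, Γ_S=-0.777778; launch V₁=10·200/225=8.888889
k=0 src: V=8.8889
k=1 load: inc=8.888889, refl=8.888889·-0.904762=-8.0423; V=0.000000+8.888889+-8.042328=0.8466
k=2 src: inc=-8.042328, refl=-8.042328·-0.777778=6.2551; V=8.888889+-8.042328+6.255144=7.1017
k=3 load: inc=6.255144, refl=6.255144·-0.904762=-5.6594; V=0.846561+6.255144+-5.659416=1.4423
k=4 src: inc=-5.659416, refl=-5.659416·-0.777778=4.4018; V=7.101705+-5.659416+4.401768=5.8441
k=5 load: inc=4.401768, refl=4.401768·-0.904762=-3.9826; V=1.442289+4.401768+-3.982552=1.8615
k=6 src: inc=-3.982552, refl=-3.982552·-0.777778=3.0975; V=5.844057+-3.982552+3.097540=4.9590
k=7 load: inc=3.097540, refl=3.097540·-0.904762=-2.8025; V=1.861505+3.097540+-2.802537=2.1565
k=8 src: inc=-2.802537, refl=-2.802537·-0.777778=2.1798; V=4.959045+-2.802537+2.179751=4.3363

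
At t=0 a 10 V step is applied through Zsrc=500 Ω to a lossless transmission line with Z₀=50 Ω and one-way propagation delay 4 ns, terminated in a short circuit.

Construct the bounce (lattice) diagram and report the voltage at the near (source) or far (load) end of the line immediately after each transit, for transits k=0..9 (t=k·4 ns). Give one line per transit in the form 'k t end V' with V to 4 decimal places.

Γ_L=-1.000000, Γ_S=0.818182; launch V₁=10·50/550=0.909091
k=0 src: V=0.9091
k=1 load: inc=0.909091, refl=0.909091·-1.000000=-0.9091; V=0.000000+0.909091+-0.909091=0.0000
k=2 src: inc=-0.909091, refl=-0.909091·0.818182=-0.7438; V=0.909091+-0.909091+-0.743802=-0.7438
k=3 load: inc=-0.743802, refl=-0.743802·-1.000000=0.7438; V=0.000000+-0.743802+0.743802=0.0000
k=4 src: inc=0.743802, refl=0.743802·0.818182=0.6086; V=-0.743802+0.743802+0.608565=0.6086
k=5 load: inc=0.608565, refl=0.608565·-1.000000=-0.6086; V=0.000000+0.608565+-0.608565=0.0000
k=6 src: inc=-0.608565, refl=-0.608565·0.818182=-0.4979; V=0.608565+-0.608565+-0.497917=-0.4979
k=7 load: inc=-0.497917, refl=-0.497917·-1.000000=0.4979; V=0.000000+-0.497917+0.497917=0.0000
k=8 src: inc=0.497917, refl=0.497917·0.818182=0.4074; V=-0.497917+0.497917+0.407386=0.4074
k=9 load: inc=0.407386, refl=0.407386·-1.000000=-0.4074; V=0.000000+0.407386+-0.407386=0.0000

0 0 source 0.9091
1 4 load 0.0000
2 8 source -0.7438
3 12 load 0.0000
4 16 source 0.6086
5 20 load 0.0000
6 24 source -0.4979
7 28 load 0.0000
8 32 source 0.4074
9 36 load 0.0000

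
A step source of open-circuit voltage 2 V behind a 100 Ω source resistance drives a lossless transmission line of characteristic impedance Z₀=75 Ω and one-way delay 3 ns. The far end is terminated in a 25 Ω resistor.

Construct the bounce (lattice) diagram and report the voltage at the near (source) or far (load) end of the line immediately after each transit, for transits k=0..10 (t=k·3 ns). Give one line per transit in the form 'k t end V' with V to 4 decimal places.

Γ_L=-0.500000, Γ_S=0.142857; launch V₁=2·75/175=0.857143
k=0 src: V=0.8571
k=1 load: inc=0.857143, refl=0.857143·-0.500000=-0.4286; V=0.000000+0.857143+-0.428571=0.4286
k=2 src: inc=-0.428571, refl=-0.428571·0.142857=-0.0612; V=0.857143+-0.428571+-0.061224=0.3673
k=3 load: inc=-0.061224, refl=-0.061224·-0.500000=0.0306; V=0.428571+-0.061224+0.030612=0.3980
k=4 src: inc=0.030612, refl=0.030612·0.142857=0.0044; V=0.367347+0.030612+0.004373=0.4023
k=5 load: inc=0.004373, refl=0.004373·-0.500000=-0.0022; V=0.397959+0.004373+-0.002187=0.4001
k=6 src: inc=-0.002187, refl=-0.002187·0.142857=-0.0003; V=0.402332+-0.002187+-0.000312=0.3998
k=7 load: inc=-0.000312, refl=-0.000312·-0.500000=0.0002; V=0.400146+-0.000312+0.000156=0.4000
k=8 src: inc=0.000156, refl=0.000156·0.142857=0.0000; V=0.399833+0.000156+0.000022=0.4000
k=9 load: inc=0.000022, refl=0.000022·-0.500000=-0.0000; V=0.399990+0.000022+-0.000011=0.4000
k=10 src: inc=-0.000011, refl=-0.000011·0.142857=-0.0000; V=0.400012+-0.000011+-0.000002=0.4000

0 0 source 0.8571
1 3 load 0.4286
2 6 source 0.3673
3 9 load 0.3980
4 12 source 0.4023
5 15 load 0.4001
6 18 source 0.3998
7 21 load 0.4000
8 24 source 0.4000
9 27 load 0.4000
10 30 source 0.4000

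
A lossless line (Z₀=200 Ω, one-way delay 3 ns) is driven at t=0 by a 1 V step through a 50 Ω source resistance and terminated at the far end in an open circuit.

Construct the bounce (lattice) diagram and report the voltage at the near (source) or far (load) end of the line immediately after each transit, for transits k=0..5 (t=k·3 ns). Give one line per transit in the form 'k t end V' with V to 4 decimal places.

0 0 source 0.8000
1 3 load 1.6000
2 6 source 1.1200
3 9 load 0.6400
4 12 source 0.9280
5 15 load 1.2160

Γ_L=1.000000, Γ_S=-0.600000; launch V₁=1·200/250=0.800000
k=0 src: V=0.8000
k=1 load: inc=0.800000, refl=0.800000·1.000000=0.8000; V=0.000000+0.800000+0.800000=1.6000
k=2 src: inc=0.800000, refl=0.800000·-0.600000=-0.4800; V=0.800000+0.800000+-0.480000=1.1200
k=3 load: inc=-0.480000, refl=-0.480000·1.000000=-0.4800; V=1.600000+-0.480000+-0.480000=0.6400
k=4 src: inc=-0.480000, refl=-0.480000·-0.600000=0.2880; V=1.120000+-0.480000+0.288000=0.9280
k=5 load: inc=0.288000, refl=0.288000·1.000000=0.2880; V=0.640000+0.288000+0.288000=1.2160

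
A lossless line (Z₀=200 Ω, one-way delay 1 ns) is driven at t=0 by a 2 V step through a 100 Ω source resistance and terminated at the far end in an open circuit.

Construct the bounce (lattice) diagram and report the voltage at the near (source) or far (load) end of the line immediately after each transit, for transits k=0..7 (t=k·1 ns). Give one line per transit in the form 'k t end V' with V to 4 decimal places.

0 0 source 1.3333
1 1 load 2.6667
2 2 source 2.2222
3 3 load 1.7778
4 4 source 1.9259
5 5 load 2.0741
6 6 source 2.0247
7 7 load 1.9753

Γ_L=1.000000, Γ_S=-0.333333; launch V₁=2·200/300=1.333333
k=0 src: V=1.3333
k=1 load: inc=1.333333, refl=1.333333·1.000000=1.3333; V=0.000000+1.333333+1.333333=2.6667
k=2 src: inc=1.333333, refl=1.333333·-0.333333=-0.4444; V=1.333333+1.333333+-0.444444=2.2222
k=3 load: inc=-0.444444, refl=-0.444444·1.000000=-0.4444; V=2.666667+-0.444444+-0.444444=1.7778
k=4 src: inc=-0.444444, refl=-0.444444·-0.333333=0.1481; V=2.222222+-0.444444+0.148148=1.9259
k=5 load: inc=0.148148, refl=0.148148·1.000000=0.1481; V=1.777778+0.148148+0.148148=2.0741
k=6 src: inc=0.148148, refl=0.148148·-0.333333=-0.0494; V=1.925926+0.148148+-0.049383=2.0247
k=7 load: inc=-0.049383, refl=-0.049383·1.000000=-0.0494; V=2.074074+-0.049383+-0.049383=1.9753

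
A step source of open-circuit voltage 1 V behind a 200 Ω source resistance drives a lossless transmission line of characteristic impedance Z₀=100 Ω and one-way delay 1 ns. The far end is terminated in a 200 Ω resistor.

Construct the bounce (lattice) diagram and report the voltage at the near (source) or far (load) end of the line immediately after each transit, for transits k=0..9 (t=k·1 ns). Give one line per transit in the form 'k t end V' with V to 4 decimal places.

0 0 source 0.3333
1 1 load 0.4444
2 2 source 0.4815
3 3 load 0.4938
4 4 source 0.4979
5 5 load 0.4993
6 6 source 0.4998
7 7 load 0.4999
8 8 source 0.5000
9 9 load 0.5000

Γ_L=0.333333, Γ_S=0.333333; launch V₁=1·100/300=0.333333
k=0 src: V=0.3333
k=1 load: inc=0.333333, refl=0.333333·0.333333=0.1111; V=0.000000+0.333333+0.111111=0.4444
k=2 src: inc=0.111111, refl=0.111111·0.333333=0.0370; V=0.333333+0.111111+0.037037=0.4815
k=3 load: inc=0.037037, refl=0.037037·0.333333=0.0123; V=0.444444+0.037037+0.012346=0.4938
k=4 src: inc=0.012346, refl=0.012346·0.333333=0.0041; V=0.481481+0.012346+0.004115=0.4979
k=5 load: inc=0.004115, refl=0.004115·0.333333=0.0014; V=0.493827+0.004115+0.001372=0.4993
k=6 src: inc=0.001372, refl=0.001372·0.333333=0.0005; V=0.497942+0.001372+0.000457=0.4998
k=7 load: inc=0.000457, refl=0.000457·0.333333=0.0002; V=0.499314+0.000457+0.000152=0.4999
k=8 src: inc=0.000152, refl=0.000152·0.333333=0.0001; V=0.499771+0.000152+0.000051=0.5000
k=9 load: inc=0.000051, refl=0.000051·0.333333=0.0000; V=0.499924+0.000051+0.000017=0.5000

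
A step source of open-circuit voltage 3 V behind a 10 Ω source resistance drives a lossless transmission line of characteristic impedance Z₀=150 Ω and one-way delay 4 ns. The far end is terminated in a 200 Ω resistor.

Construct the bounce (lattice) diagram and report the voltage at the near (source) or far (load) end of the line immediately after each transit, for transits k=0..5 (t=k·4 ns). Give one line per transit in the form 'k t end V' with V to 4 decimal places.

0 0 source 2.8125
1 4 load 3.2143
2 8 source 2.8627
3 12 load 2.8125
4 16 source 2.8564
5 20 load 2.8627

Γ_L=0.142857, Γ_S=-0.875000; launch V₁=3·150/160=2.812500
k=0 src: V=2.8125
k=1 load: inc=2.812500, refl=2.812500·0.142857=0.4018; V=0.000000+2.812500+0.401786=3.2143
k=2 src: inc=0.401786, refl=0.401786·-0.875000=-0.3516; V=2.812500+0.401786+-0.351562=2.8627
k=3 load: inc=-0.351562, refl=-0.351562·0.142857=-0.0502; V=3.214286+-0.351562+-0.050223=2.8125
k=4 src: inc=-0.050223, refl=-0.050223·-0.875000=0.0439; V=2.862723+-0.050223+0.043945=2.8564
k=5 load: inc=0.043945, refl=0.043945·0.142857=0.0063; V=2.812500+0.043945+0.006278=2.8627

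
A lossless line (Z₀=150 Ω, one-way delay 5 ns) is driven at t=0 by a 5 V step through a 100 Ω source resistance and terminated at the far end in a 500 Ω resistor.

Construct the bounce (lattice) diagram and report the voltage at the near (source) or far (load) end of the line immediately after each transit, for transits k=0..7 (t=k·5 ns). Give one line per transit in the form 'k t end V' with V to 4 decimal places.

0 0 source 3.0000
1 5 load 4.6154
2 10 source 4.2923
3 15 load 4.1183
4 20 source 4.1531
5 25 load 4.1719
6 30 source 4.1681
7 35 load 4.1661

Γ_L=0.538462, Γ_S=-0.200000; launch V₁=5·150/250=3.000000
k=0 src: V=3.0000
k=1 load: inc=3.000000, refl=3.000000·0.538462=1.6154; V=0.000000+3.000000+1.615385=4.6154
k=2 src: inc=1.615385, refl=1.615385·-0.200000=-0.3231; V=3.000000+1.615385+-0.323077=4.2923
k=3 load: inc=-0.323077, refl=-0.323077·0.538462=-0.1740; V=4.615385+-0.323077+-0.173964=4.1183
k=4 src: inc=-0.173964, refl=-0.173964·-0.200000=0.0348; V=4.292308+-0.173964+0.034793=4.1531
k=5 load: inc=0.034793, refl=0.034793·0.538462=0.0187; V=4.118343+0.034793+0.018735=4.1719
k=6 src: inc=0.018735, refl=0.018735·-0.200000=-0.0037; V=4.153136+0.018735+-0.003747=4.1681
k=7 load: inc=-0.003747, refl=-0.003747·0.538462=-0.0020; V=4.171871+-0.003747+-0.002018=4.1661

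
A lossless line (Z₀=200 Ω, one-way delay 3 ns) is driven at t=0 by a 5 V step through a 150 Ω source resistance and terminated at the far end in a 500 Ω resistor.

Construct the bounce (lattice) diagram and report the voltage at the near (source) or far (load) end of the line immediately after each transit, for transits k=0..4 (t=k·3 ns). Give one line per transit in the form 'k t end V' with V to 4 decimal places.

0 0 source 2.8571
1 3 load 4.0816
2 6 source 3.9067
3 9 load 3.8317
4 12 source 3.8424

Γ_L=0.428571, Γ_S=-0.142857; launch V₁=5·200/350=2.857143
k=0 src: V=2.8571
k=1 load: inc=2.857143, refl=2.857143·0.428571=1.2245; V=0.000000+2.857143+1.224490=4.0816
k=2 src: inc=1.224490, refl=1.224490·-0.142857=-0.1749; V=2.857143+1.224490+-0.174927=3.9067
k=3 load: inc=-0.174927, refl=-0.174927·0.428571=-0.0750; V=4.081633+-0.174927+-0.074969=3.8317
k=4 src: inc=-0.074969, refl=-0.074969·-0.142857=0.0107; V=3.906706+-0.074969+0.010710=3.8424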